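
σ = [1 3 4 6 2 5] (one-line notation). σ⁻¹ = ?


To find σ⁻¹, swap domain and range:
σ(1) = 1 → σ⁻¹(1) = 1
σ(2) = 3 → σ⁻¹(3) = 2
σ(3) = 4 → σ⁻¹(4) = 3
σ(4) = 6 → σ⁻¹(6) = 4
σ(5) = 2 → σ⁻¹(2) = 5
σ(6) = 5 → σ⁻¹(5) = 6

σ⁻¹ = [1 5 2 3 6 4]


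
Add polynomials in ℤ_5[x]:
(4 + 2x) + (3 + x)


Add coefficients mod 5:
x^0: 4 + 3 = 2 (mod 5)
x^1: 2 + 1 = 3 (mod 5)
Result: 2 + 3x

f + g = 2 + 3x


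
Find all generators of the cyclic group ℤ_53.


g generates ℤ_n iff gcd(g,n) = 1
Prime factors of 53: 53
Generators are g ∈ {1,...,52} not divisible by any of these primes.
Generators: {1, 2, 3, 4, 5, 6, 7, 8, 9, 10, 11, 12, 13, 14, 15, 16, 17, 18, 19, 20, 21, 22, 23, 24, 25, 26, 27, 28, 29, 30, 31, 32, 33, 34, 35, 36, 37, 38, 39, 40, 41, 42, 43, 44, 45, 46, 47, 48, 49, 50, 51, 52}
Number of generators = φ(53) = 52

Generators of ℤ_53 = {1, 2, 3, 4, 5, 6, 7, 8, 9, 10, 11, 12, 13, 14, 15, 16, 17, 18, 19, 20, 21, 22, 23, 24, 25, 26, 27, 28, 29, 30, 31, 32, 33, 34, 35, 36, 37, 38, 39, 40, 41, 42, 43, 44, 45, 46, 47, 48, 49, 50, 51, 52}


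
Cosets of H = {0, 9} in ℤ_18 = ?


H = {0, 9}, |H| = 2
Number of cosets = |G|/|H| = 18/2 = 9
0 + H = {0, 9}
1 + H = {1, 10}
2 + H = {2, 11}
3 + H = {3, 12}
4 + H = {4, 13}
5 + H = {5, 14}
6 + H = {6, 15}
7 + H = {7, 16}
8 + H = {8, 17}

Cosets: 0+H={0,9}; 1+H={1,10}; 2+H={2,11}; 3+H={3,12}; 4+H={4,13}; 5+H={5,14}; 6+H={6,15}; 7+H={7,16}; 8+H={8,17}


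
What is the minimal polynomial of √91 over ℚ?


√91 satisfies x² - 91 = 0, irreducible over ℚ since 91 is squarefree

Minimal polynomial: x² - 91


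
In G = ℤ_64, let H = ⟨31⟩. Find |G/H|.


|⟨31⟩| = n / gcd(31, 64) = 64 / 1 = 64
H is normal (ℤ_64 is abelian).
|G/H| = |G| / |H| = 64 / 64 = 1

|G/H| = 1


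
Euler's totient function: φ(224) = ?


Factor n: 224 = 2^5 × 7
φ(n) = n · ∏(1 - 1/p) over distinct primes p | n
φ(224) = 224 · (1 - 1/2) · (1 - 1/7) = 96

φ(224) = 96


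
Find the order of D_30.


|D_n| = 2n (n rotations and n reflections)
|D_30| = 2×30 = 60

|D_30| = 60


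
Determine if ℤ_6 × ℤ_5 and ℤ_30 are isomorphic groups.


Comparing ℤ_6 × ℤ_5 and ℤ_30:
gcd(6,5) = 1, so ℤ_6 × ℤ_5 ≅ ℤ_30 (CRT)

Yes, ℤ_6 × ℤ_5 ≅ ℤ_30


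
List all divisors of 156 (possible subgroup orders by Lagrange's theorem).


Lagrange's theorem: |H| divides |G|
|G| = 156
Divisors of 156: 1, 2, 3, 4, 6, 12, 13, 26, 39, 52, 78, 156

Possible subgroup orders: {1, 2, 3, 4, 6, 12, 13, 26, 39, 52, 78, 156}


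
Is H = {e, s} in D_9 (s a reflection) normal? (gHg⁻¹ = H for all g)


H = {e, s} in D_9 (s a reflection)
r·s·r⁻¹ = sr⁻² ≠ s for n ≥ 3, so {e, s} is not closed under conjugation

No, not a normal subgroup


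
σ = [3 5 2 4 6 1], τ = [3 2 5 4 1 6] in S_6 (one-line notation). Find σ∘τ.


σ∘τ: apply τ first, then σ
1 →τ 3 →σ 2
2 →τ 2 →σ 5
3 →τ 5 →σ 6
4 →τ 4 →σ 4
5 →τ 1 →σ 3
6 →τ 6 →σ 1

σ∘τ = [2 5 6 4 3 1]


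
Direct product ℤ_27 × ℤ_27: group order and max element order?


|ℤ_27 × ℤ_27| = 27 × 27 = 729
Max element order = lcm(27,27) = 27
Cyclic? No (gcd=27)

|ℤ_27×ℤ_27| = 729, max element order = 27


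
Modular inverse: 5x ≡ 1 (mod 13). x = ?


Use the extended Euclidean algorithm to write 1 = 5·s + 13·t; then s mod 13 is the inverse.
Euclidean algorithm:
  5 = 0·13 + 5
  13 = 2·5 + 3
  5 = 1·3 + 2
  3 = 1·2 + 1
  2 = 2·1 + 0
gcd(5,13) = 1
Back-substitution gives: 5·(-5) + 13·(2) = 1
So 5⁻¹ ≡ -5 ≡ 8 (mod 13)
Check: 5 × 8 = 40 ≡ 1 (mod 13) ✓

5⁻¹ ≡ 8 (mod 13)


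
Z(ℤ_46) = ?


Z(G) = {g ∈ G | gx = xg for all x ∈ G}
ℤ_46 is abelian, so Z(G) = G

Z(ℤ_46) = ℤ_46


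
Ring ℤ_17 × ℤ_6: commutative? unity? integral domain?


Direct product ring; commutative with unity (1,1); but (1,0)·(0,1) = (0,0) gives zero divisors, so not an integral domain
Commutative: Yes
Integral domain: No
Has unity: Yes

ℤ_17 × ℤ_6: Commutative=Yes, Unity=Yes


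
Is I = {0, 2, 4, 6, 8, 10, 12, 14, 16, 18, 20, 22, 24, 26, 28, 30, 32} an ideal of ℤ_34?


Check ideal conditions for I = {0, 2, 4, 6, 8, 10, 12, 14, 16, 18, 20, 22, 24, 26, 28, 30, 32} in ℤ_34:
(1) I is an additive subgroup? Yes
(2) For r ∈ ℤ_34 and a ∈ I: r·a ∈ I? Yes

Yes, I is an ideal of ℤ_34


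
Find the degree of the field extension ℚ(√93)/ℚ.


√93 has minimal polynomial x² - 93 (irreducible over ℚ since 93 is squarefree)

[ℚ(√93)/ℚ] = 2


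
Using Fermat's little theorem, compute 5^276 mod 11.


Fermat's little theorem: if p is prime and gcd(a,p)=1, then a^(p-1) ≡ 1 (mod p)
p = 11 is prime, gcd(5,11) = 1
Reduce exponent: 276 mod 10 = 6
So 5^276 ≡ 5^6 (mod 11)
5^6 mod 11 = 5

5^276 ≡ 5 (mod 11)


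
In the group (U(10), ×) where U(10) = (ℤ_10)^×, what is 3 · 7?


Operation: multiplication mod 10
3 · 7 = (a × b) mod 10 with a = 3, b = 7

3 · 7 = 1


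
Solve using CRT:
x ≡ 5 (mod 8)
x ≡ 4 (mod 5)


m₁ = 8, m₂ = 5, gcd = 1, so CRT applies. M = m₁·m₂ = 40
Let M₁ = M/m₁ = 5, M₂ = M/m₂ = 8
Find y₁ ≡ M₁⁻¹ (mod m₁): 5⁻¹ ≡ 5 (mod 8)
Find y₂ ≡ M₂⁻¹ (mod m₂): 8⁻¹ ≡ 2 (mod 5)
x = a₁·M₁·y₁ + a₂·M₂·y₂ = 5·5·5 + 4·8·2 = 189
Reduce mod 40: x ≡ 29
Check: 29 mod 8 = 5 ✓, 29 mod 5 = 4 ✓

x ≡ 29 (mod 40)


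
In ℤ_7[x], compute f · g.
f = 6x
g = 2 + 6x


Expand and collect like terms; reduce coefficients mod 7:
x^0: 0·2 = 0 ≡ 0 (mod 7)
x^1: 0·6 + 6·2 = 12 ≡ 5 (mod 7)
x^2: 6·6 = 36 ≡ 1 (mod 7)
Result: 5x + x^2

f · g = 5x + x^2


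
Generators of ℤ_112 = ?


g generates ℤ_n iff gcd(g,n) = 1
Prime factors of 112: 2, 7
Generators are g ∈ {1,...,111} not divisible by any of these primes.
Generators: {1, 3, 5, 9, 11, 13, 15, 17, 19, 23, 25, 27, 29, 31, 33, 37, 39, 41, 43, 45, 47, 51, 53, 55, 57, 59, 61, 65, 67, 69, 71, 73, 75, 79, 81, 83, 85, 87, 89, 93, 95, 97, 99, 101, 103, 107, 109, 111}
Number of generators = φ(112) = 48

Generators of ℤ_112 = {1, 3, 5, 9, 11, 13, 15, 17, 19, 23, 25, 27, 29, 31, 33, 37, 39, 41, 43, 45, 47, 51, 53, 55, 57, 59, 61, 65, 67, 69, 71, 73, 75, 79, 81, 83, 85, 87, 89, 93, 95, 97, 99, 101, 103, 107, 109, 111}


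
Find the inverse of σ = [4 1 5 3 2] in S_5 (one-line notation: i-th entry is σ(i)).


To find σ⁻¹, swap domain and range:
σ(1) = 4 → σ⁻¹(4) = 1
σ(2) = 1 → σ⁻¹(1) = 2
σ(3) = 5 → σ⁻¹(5) = 3
σ(4) = 3 → σ⁻¹(3) = 4
σ(5) = 2 → σ⁻¹(2) = 5

σ⁻¹ = [2 5 4 1 3]


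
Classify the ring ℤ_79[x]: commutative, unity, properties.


ℤ_79 is a field (n prime), so ℤ_79[x] is a commutative integral domain with unity
Commutative: Yes
Integral domain: Yes
Has unity: Yes

ℤ_79[x]: Commutative=Yes, Unity=Yes


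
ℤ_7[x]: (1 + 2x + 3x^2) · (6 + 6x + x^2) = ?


Expand and collect like terms; reduce coefficients mod 7:
x^0: 1·6 = 6 ≡ 6 (mod 7)
x^1: 1·6 + 2·6 = 18 ≡ 4 (mod 7)
x^2: 1·1 + 2·6 + 3·6 = 31 ≡ 3 (mod 7)
x^3: 2·1 + 3·6 = 20 ≡ 6 (mod 7)
x^4: 3·1 = 3 ≡ 3 (mod 7)
Result: 6 + 4x + 3x^2 + 6x^3 + 3x^4

f · g = 6 + 4x + 3x^2 + 6x^3 + 3x^4


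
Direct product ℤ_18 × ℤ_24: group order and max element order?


|ℤ_18 × ℤ_24| = 18 × 24 = 432
Max element order = lcm(18,24) = 72
Cyclic? No (gcd=6)

|ℤ_18×ℤ_24| = 432, max element order = 72


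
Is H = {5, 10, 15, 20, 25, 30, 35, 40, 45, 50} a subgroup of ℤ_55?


Subgroup test for H = {5, 10, 15, 20, 25, 30, 35, 40, 45, 50} in (ℤ_55, +):
(1) 0 ∈ H? No
(2) Closure: for all a,b ∈ H, (a+b) mod 55 ∈ H? No  [counterexample: 5 + 50 = 0 ∉ H]
(3) Inverses: for all a ∈ H, -a mod 55 ∈ H? Yes

No, H is not a subgroup of ℤ_55


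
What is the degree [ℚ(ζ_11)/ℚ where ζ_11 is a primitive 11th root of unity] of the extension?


[ℚ(ζ_n):ℚ] = deg Φ_n(x) = φ(n). Here φ(11) = 10

[ℚ(ζ_11)/ℚ where ζ_11 is a primitive 11th root of unity] = 10


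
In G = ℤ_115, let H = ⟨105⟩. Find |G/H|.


|⟨105⟩| = n / gcd(105, 115) = 115 / 5 = 23
H is normal (ℤ_115 is abelian).
|G/H| = |G| / |H| = 115 / 23 = 5

|G/H| = 5


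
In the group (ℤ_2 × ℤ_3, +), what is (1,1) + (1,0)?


Operation: componentwise addition mod (2, 3)
(1,1) + (1,0) = ((a₁+b₁) mod 2, (a₂+b₂) mod 3) with a = (1,1), b = (1,0)

(1,1) + (1,0) = (0,1)


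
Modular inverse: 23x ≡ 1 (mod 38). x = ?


Use the extended Euclidean algorithm to write 1 = 23·s + 38·t; then s mod 38 is the inverse.
Euclidean algorithm:
  23 = 0·38 + 23
  38 = 1·23 + 15
  23 = 1·15 + 8
  15 = 1·8 + 7
  8 = 1·7 + 1
  7 = 7·1 + 0
gcd(23,38) = 1
Back-substitution gives: 23·(5) + 38·(-3) = 1
So 23⁻¹ ≡ 5 ≡ 5 (mod 38)
Check: 23 × 5 = 115 ≡ 1 (mod 38) ✓

23⁻¹ ≡ 5 (mod 38)


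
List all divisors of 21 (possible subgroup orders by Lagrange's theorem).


Lagrange's theorem: |H| divides |G|
|G| = 21
Divisors of 21: 1, 3, 7, 21

Possible subgroup orders: {1, 3, 7, 21}


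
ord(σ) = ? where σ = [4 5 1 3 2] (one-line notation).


Cycle decomposition: (1 4 3) (2 5)
Cycle lengths: 3, 2
Order = lcm(3, 2) = 6

ord(σ) = 6


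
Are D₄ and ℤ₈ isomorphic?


Comparing D₄ and ℤ₈:
D₄ is non-abelian, ℤ₈ is abelian

No, D₄ ≇ ℤ₈


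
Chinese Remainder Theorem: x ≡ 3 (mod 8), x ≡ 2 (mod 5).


m₁ = 8, m₂ = 5, gcd = 1, so CRT applies. M = m₁·m₂ = 40
Let M₁ = M/m₁ = 5, M₂ = M/m₂ = 8
Find y₁ ≡ M₁⁻¹ (mod m₁): 5⁻¹ ≡ 5 (mod 8)
Find y₂ ≡ M₂⁻¹ (mod m₂): 8⁻¹ ≡ 2 (mod 5)
x = a₁·M₁·y₁ + a₂·M₂·y₂ = 3·5·5 + 2·8·2 = 107
Reduce mod 40: x ≡ 27
Check: 27 mod 8 = 3 ✓, 27 mod 5 = 2 ✓

x ≡ 27 (mod 40)


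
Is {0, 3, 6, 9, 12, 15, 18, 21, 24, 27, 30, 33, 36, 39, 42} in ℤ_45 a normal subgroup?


H = {0, 3, 6, 9, 12, 15, 18, 21, 24, 27, 30, 33, 36, 39, 42} in ℤ_45
ℤ_45 is abelian; every subgroup of an abelian group is normal

Yes, normal subgroup


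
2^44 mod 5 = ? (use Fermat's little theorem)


Fermat's little theorem: if p is prime and gcd(a,p)=1, then a^(p-1) ≡ 1 (mod p)
p = 5 is prime, gcd(2,5) = 1
Reduce exponent: 44 mod 4 = 0
So 2^44 ≡ 2^0 (mod 5)
2^0 = 1

2^44 ≡ 1 (mod 5)


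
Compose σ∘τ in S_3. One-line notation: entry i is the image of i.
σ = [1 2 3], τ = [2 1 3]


σ∘τ: apply τ first, then σ
1 →τ 2 →σ 2
2 →τ 1 →σ 1
3 →τ 3 →σ 3

σ∘τ = [2 1 3]


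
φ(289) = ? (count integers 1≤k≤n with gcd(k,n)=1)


Factor n: 289 = 17^2
φ(n) = n · ∏(1 - 1/p) over distinct primes p | n
φ(289) = 289 · (1 - 1/17) = 272

φ(289) = 272


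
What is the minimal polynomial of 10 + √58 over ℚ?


Let α = 10 + √58. Then α - 10 = √58, so (α - 10)² = 58, giving α² - 20α + 42 = 0. Degree 2 and α ∉ ℚ, so this is the minimal polynomial.

Minimal polynomial: x² - 20x + 42


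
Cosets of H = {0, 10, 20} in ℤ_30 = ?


H = {0, 10, 20}, |H| = 3
Number of cosets = |G|/|H| = 30/3 = 10
0 + H = {0, 10, 20}
1 + H = {1, 11, 21}
2 + H = {2, 12, 22}
3 + H = {3, 13, 23}
4 + H = {4, 14, 24}
5 + H = {5, 15, 25}
6 + H = {6, 16, 26}
7 + H = {7, 17, 27}
8 + H = {8, 18, 28}
9 + H = {9, 19, 29}

Cosets: 0+H={0,10,20}; 1+H={1,11,21}; 2+H={2,12,22}; 3+H={3,13,23}; 4+H={4,14,24}; 5+H={5,15,25}; 6+H={6,16,26}; 7+H={7,17,27}; 8+H={8,18,28}; 9+H={9,19,29}


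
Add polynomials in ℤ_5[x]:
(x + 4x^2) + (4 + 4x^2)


Add coefficients mod 5:
x^0: 0 + 4 = 4 (mod 5)
x^1: 1 + 0 = 1 (mod 5)
x^2: 4 + 4 = 3 (mod 5)
Result: 4 + x + 3x^2

f + g = 4 + x + 3x^2


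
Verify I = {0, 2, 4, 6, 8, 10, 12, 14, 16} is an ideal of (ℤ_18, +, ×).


Check ideal conditions for I = {0, 2, 4, 6, 8, 10, 12, 14, 16} in ℤ_18:
(1) I is an additive subgroup? Yes
(2) For r ∈ ℤ_18 and a ∈ I: r·a ∈ I? Yes

Yes, I is an ideal of ℤ_18


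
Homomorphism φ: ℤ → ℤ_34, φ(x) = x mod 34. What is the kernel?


Kernel = preimage of identity
ker(φ) = {x ∈ ℤ : x ≡ 0 (mod 34)} = 34ℤ = {0, ±34, ±68, ...}

ker(φ) = 34ℤ


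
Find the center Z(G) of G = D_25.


Z(G) = {g ∈ G | gx = xg for all x ∈ G}
For odd n, Z(D_n) = {e}: no nontrivial rotation commutes with all reflections

Z(D_25) = {e}


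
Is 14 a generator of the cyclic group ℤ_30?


g generates ℤ_n iff gcd(g, n) = 1
gcd(14, 30) = 2
Since gcd = 2 ≠ 1, ⟨14⟩ has order 15 < 30, so 14 is not a generator.

No, 14 does not generate ℤ_30


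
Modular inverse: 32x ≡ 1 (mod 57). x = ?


Use the extended Euclidean algorithm to write 1 = 32·s + 57·t; then s mod 57 is the inverse.
Euclidean algorithm:
  32 = 0·57 + 32
  57 = 1·32 + 25
  32 = 1·25 + 7
  25 = 3·7 + 4
  7 = 1·4 + 3
  4 = 1·3 + 1
  3 = 3·1 + 0
gcd(32,57) = 1
Back-substitution gives: 32·(-16) + 57·(9) = 1
So 32⁻¹ ≡ -16 ≡ 41 (mod 57)
Check: 32 × 41 = 1312 ≡ 1 (mod 57) ✓

32⁻¹ ≡ 41 (mod 57)


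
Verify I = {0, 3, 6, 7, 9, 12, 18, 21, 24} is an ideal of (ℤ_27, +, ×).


Check ideal conditions for I = {0, 3, 6, 7, 9, 12, 18, 21, 24} in ℤ_27:
(1) I is an additive subgroup? No
(2) For r ∈ ℤ_27 and a ∈ I: r·a ∈ I? No  [counterexample: r=2, a=7, r·a mod 27 = 14 ∉ I]

No, I is not an ideal of ℤ_27


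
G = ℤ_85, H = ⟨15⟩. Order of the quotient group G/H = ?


|⟨15⟩| = n / gcd(15, 85) = 85 / 5 = 17
H is normal (ℤ_85 is abelian).
|G/H| = |G| / |H| = 85 / 17 = 5

|G/H| = 5


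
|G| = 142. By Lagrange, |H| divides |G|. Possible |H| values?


Lagrange's theorem: |H| divides |G|
|G| = 142
Divisors of 142: 1, 2, 71, 142

Possible subgroup orders: {1, 2, 71, 142}


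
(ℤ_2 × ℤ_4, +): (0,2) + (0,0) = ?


Operation: componentwise addition mod (2, 4)
(0,2) + (0,0) = ((a₁+b₁) mod 2, (a₂+b₂) mod 4) with a = (0,2), b = (0,0)

(0,2) + (0,0) = (0,2)


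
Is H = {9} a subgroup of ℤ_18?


Subgroup test for H = {9} in (ℤ_18, +):
(1) 0 ∈ H? No
(2) Closure: for all a,b ∈ H, (a+b) mod 18 ∈ H? No  [counterexample: 9 + 9 = 0 ∉ H]
(3) Inverses: for all a ∈ H, -a mod 18 ∈ H? Yes

No, H is not a subgroup of ℤ_18


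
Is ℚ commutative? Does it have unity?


ℚ is a field: commutative, has unity, every nonzero element is a unit (hence an integral domain)
Commutative: Yes
Integral domain: Yes
Has unity: Yes

ℚ: Commutative=Yes, Unity=Yes


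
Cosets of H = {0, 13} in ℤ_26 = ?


H = {0, 13}, |H| = 2
Number of cosets = |G|/|H| = 26/2 = 13
0 + H = {0, 13}
1 + H = {1, 14}
2 + H = {2, 15}
3 + H = {3, 16}
4 + H = {4, 17}
5 + H = {5, 18}
6 + H = {6, 19}
7 + H = {7, 20}
8 + H = {8, 21}
9 + H = {9, 22}
10 + H = {10, 23}
11 + H = {11, 24}
12 + H = {12, 25}

Cosets: 0+H={0,13}; 1+H={1,14}; 2+H={2,15}; 3+H={3,16}; 4+H={4,17}; 5+H={5,18}; 6+H={6,19}; 7+H={7,20}; 8+H={8,21}; 9+H={9,22}; 10+H={10,23}; 11+H={11,24}; 12+H={12,25}


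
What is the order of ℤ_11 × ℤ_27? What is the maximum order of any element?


|ℤ_11 × ℤ_27| = 11 × 27 = 297
Max element order = lcm(11,27) = 297
Cyclic? Yes (gcd=1)

|ℤ_11×ℤ_27| = 297, max element order = 297


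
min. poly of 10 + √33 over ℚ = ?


Let α = 10 + √33. Then α - 10 = √33, so (α - 10)² = 33, giving α² - 20α + 67 = 0. Degree 2 and α ∉ ℚ, so this is the minimal polynomial.

Minimal polynomial: x² - 20x + 67


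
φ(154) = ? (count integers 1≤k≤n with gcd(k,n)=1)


Factor n: 154 = 2 × 7 × 11
φ(n) = n · ∏(1 - 1/p) over distinct primes p | n
φ(154) = 154 · (1 - 1/2) · (1 - 1/7) · (1 - 1/11) = 60

φ(154) = 60


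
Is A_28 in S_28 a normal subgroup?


H = A_28 in S_28
A_28 has index 2 in S_28, and every subgroup of index 2 is normal

Yes, normal subgroup


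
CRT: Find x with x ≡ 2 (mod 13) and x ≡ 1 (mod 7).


m₁ = 13, m₂ = 7, gcd = 1, so CRT applies. M = m₁·m₂ = 91
Let M₁ = M/m₁ = 7, M₂ = M/m₂ = 13
Find y₁ ≡ M₁⁻¹ (mod m₁): 7⁻¹ ≡ 2 (mod 13)
Find y₂ ≡ M₂⁻¹ (mod m₂): 13⁻¹ ≡ 6 (mod 7)
x = a₁·M₁·y₁ + a₂·M₂·y₂ = 2·7·2 + 1·13·6 = 106
Reduce mod 91: x ≡ 15
Check: 15 mod 13 = 2 ✓, 15 mod 7 = 1 ✓

x ≡ 15 (mod 91)


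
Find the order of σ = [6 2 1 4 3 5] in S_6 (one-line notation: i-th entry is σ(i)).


Cycle decomposition: (1 6 5 3)
Cycle lengths: 4
Order = lcm(4) = 4

ord(σ) = 4


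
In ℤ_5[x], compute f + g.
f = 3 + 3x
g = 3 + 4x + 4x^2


Add coefficients mod 5:
x^0: 3 + 3 = 1 (mod 5)
x^1: 3 + 4 = 2 (mod 5)
x^2: 0 + 4 = 4 (mod 5)
Result: 1 + 2x + 4x^2

f + g = 1 + 2x + 4x^2


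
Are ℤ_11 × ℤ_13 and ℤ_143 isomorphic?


Comparing ℤ_11 × ℤ_13 and ℤ_143:
gcd(11,13) = 1, so ℤ_11 × ℤ_13 ≅ ℤ_143 (CRT)

Yes, ℤ_11 × ℤ_13 ≅ ℤ_143


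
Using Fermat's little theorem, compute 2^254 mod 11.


Fermat's little theorem: if p is prime and gcd(a,p)=1, then a^(p-1) ≡ 1 (mod p)
p = 11 is prime, gcd(2,11) = 1
Reduce exponent: 254 mod 10 = 4
So 2^254 ≡ 2^4 (mod 11)
2^4 mod 11 = 5

2^254 ≡ 5 (mod 11)


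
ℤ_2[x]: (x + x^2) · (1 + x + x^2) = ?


Expand and collect like terms; reduce coefficients mod 2:
x^0: 0·1 = 0 ≡ 0 (mod 2)
x^1: 0·1 + 1·1 = 1 ≡ 1 (mod 2)
x^2: 0·1 + 1·1 + 1·1 = 2 ≡ 0 (mod 2)
x^3: 1·1 + 1·1 = 2 ≡ 0 (mod 2)
x^4: 1·1 = 1 ≡ 1 (mod 2)
Result: x + x^4

f · g = x + x^4


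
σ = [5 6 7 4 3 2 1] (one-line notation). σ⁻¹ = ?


To find σ⁻¹, swap domain and range:
σ(1) = 5 → σ⁻¹(5) = 1
σ(2) = 6 → σ⁻¹(6) = 2
σ(3) = 7 → σ⁻¹(7) = 3
σ(4) = 4 → σ⁻¹(4) = 4
σ(5) = 3 → σ⁻¹(3) = 5
σ(6) = 2 → σ⁻¹(2) = 6
σ(7) = 1 → σ⁻¹(1) = 7

σ⁻¹ = [7 6 5 4 1 2 3]


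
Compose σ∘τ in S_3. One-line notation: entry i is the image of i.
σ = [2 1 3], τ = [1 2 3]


σ∘τ: apply τ first, then σ
1 →τ 1 →σ 2
2 →τ 2 →σ 1
3 →τ 3 →σ 3

σ∘τ = [2 1 3]


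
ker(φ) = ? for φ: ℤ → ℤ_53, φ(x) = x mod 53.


Kernel = preimage of identity
ker(φ) = {x ∈ ℤ : x ≡ 0 (mod 53)} = 53ℤ = {0, ±53, ±106, ...}

ker(φ) = 53ℤ


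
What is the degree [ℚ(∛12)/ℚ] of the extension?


∛12 has minimal polynomial x³ - 12 (irreducible over ℚ since 12 is not a perfect cube)

[ℚ(∛12)/ℚ] = 3


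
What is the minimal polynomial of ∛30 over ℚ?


∛30 satisfies x³ - 30 = 0, irreducible over ℚ (no rational root; 30 is not a perfect cube)

Minimal polynomial: x³ - 30


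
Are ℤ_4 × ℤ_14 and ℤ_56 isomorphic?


Comparing ℤ_4 × ℤ_14 and ℤ_56:
gcd(4,14) = 2 ≠ 1. Max element order in ℤ_4×ℤ_14 is lcm(4,14) = 28 < 56, so it has no element of order 56

No, ℤ_4 × ℤ_14 ≇ ℤ_56


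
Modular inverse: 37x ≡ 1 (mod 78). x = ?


Use the extended Euclidean algorithm to write 1 = 37·s + 78·t; then s mod 78 is the inverse.
Euclidean algorithm:
  37 = 0·78 + 37
  78 = 2·37 + 4
  37 = 9·4 + 1
  4 = 4·1 + 0
gcd(37,78) = 1
Back-substitution gives: 37·(19) + 78·(-9) = 1
So 37⁻¹ ≡ 19 ≡ 19 (mod 78)
Check: 37 × 19 = 703 ≡ 1 (mod 78) ✓

37⁻¹ ≡ 19 (mod 78)


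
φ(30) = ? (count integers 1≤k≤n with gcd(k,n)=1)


φ(n) = count of k ∈ {1,...,n} with gcd(k,n)=1
Coprimes to 30: {1, 7, 11, 13, 17, 19, 23, 29}
Count: 8

φ(30) = 8


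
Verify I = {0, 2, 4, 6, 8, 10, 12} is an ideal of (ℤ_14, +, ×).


Check ideal conditions for I = {0, 2, 4, 6, 8, 10, 12} in ℤ_14:
(1) I is an additive subgroup? Yes
(2) For r ∈ ℤ_14 and a ∈ I: r·a ∈ I? Yes

Yes, I is an ideal of ℤ_14


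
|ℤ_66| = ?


ℤ_n has n elements.

|ℤ_66| = 66


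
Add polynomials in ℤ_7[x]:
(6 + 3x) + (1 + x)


Add coefficients mod 7:
x^0: 6 + 1 = 0 (mod 7)
x^1: 3 + 1 = 4 (mod 7)
Result: 4x

f + g = 4x


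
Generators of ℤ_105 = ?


g generates ℤ_n iff gcd(g,n) = 1
Prime factors of 105: 3, 5, 7
Generators are g ∈ {1,...,104} not divisible by any of these primes.
Generators: {1, 2, 4, 8, 11, 13, 16, 17, 19, 22, 23, 26, 29, 31, 32, 34, 37, 38, 41, 43, 44, 46, 47, 52, 53, 58, 59, 61, 62, 64, 67, 68, 71, 73, 74, 76, 79, 82, 83, 86, 88, 89, 92, 94, 97, 101, 103, 104}
Number of generators = φ(105) = 48

Generators of ℤ_105 = {1, 2, 4, 8, 11, 13, 16, 17, 19, 22, 23, 26, 29, 31, 32, 34, 37, 38, 41, 43, 44, 46, 47, 52, 53, 58, 59, 61, 62, 64, 67, 68, 71, 73, 74, 76, 79, 82, 83, 86, 88, 89, 92, 94, 97, 101, 103, 104}


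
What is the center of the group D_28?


Z(G) = {g ∈ G | gx = xg for all x ∈ G}
For even n, Z(D_n) = {e, r^(n/2)}: the 180° rotation r^14 commutes with every reflection and rotation

Z(D_28) = {e, r^14}


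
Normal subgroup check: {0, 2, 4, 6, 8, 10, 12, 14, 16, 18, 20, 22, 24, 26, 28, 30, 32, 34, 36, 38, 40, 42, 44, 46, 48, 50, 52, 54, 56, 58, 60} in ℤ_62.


H = {0, 2, 4, 6, 8, 10, 12, 14, 16, 18, 20, 22, 24, 26, 28, 30, 32, 34, 36, 38, 40, 42, 44, 46, 48, 50, 52, 54, 56, 58, 60} in ℤ_62
ℤ_62 is abelian; every subgroup of an abelian group is normal

Yes, normal subgroup


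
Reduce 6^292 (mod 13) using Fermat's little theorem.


Fermat's little theorem: if p is prime and gcd(a,p)=1, then a^(p-1) ≡ 1 (mod p)
p = 13 is prime, gcd(6,13) = 1
Reduce exponent: 292 mod 12 = 4
So 6^292 ≡ 6^4 (mod 13)
6^4 mod 13 = 9

6^292 ≡ 9 (mod 13)


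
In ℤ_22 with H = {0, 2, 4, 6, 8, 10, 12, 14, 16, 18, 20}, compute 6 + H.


6 + H = {6 + h (mod 22) : h ∈ H}
6+0=6, 6+2=8, 6+4=10, 6+6=12, 6+8=14, 6+10=16, 6+12=18, 6+14=20, 6+16=0, 6+18=2, 6+20=4
6 + H = {0, 2, 4, 6, 8, 10, 12, 14, 16, 18, 20} = 0 + H

6 + H = {0, 2, 4, 6, 8, 10, 12, 14, 16, 18, 20}


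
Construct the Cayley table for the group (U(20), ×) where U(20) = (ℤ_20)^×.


Elements: {1, 3, 7, 9, 11, 13, 17, 19}
Operation: multiplication mod 20
Entry (a, b) = (a × b) mod 20

Cayley table:
   |  1 |  3 |  7 |  9 | 11 | 13 | 17 | 19
 1 |  1 |  3 |  7 |  9 | 11 | 13 | 17 | 19
 3 |  3 |  9 |  1 |  7 | 13 | 19 | 11 | 17
 7 |  7 |  1 |  9 |  3 | 17 | 11 | 19 | 13
 9 |  9 |  7 |  3 |  1 | 19 | 17 | 13 | 11
11 | 11 | 13 | 17 | 19 |  1 |  3 |  7 |  9
13 | 13 | 19 | 11 | 17 |  3 |  9 |  1 |  7
17 | 17 | 11 | 19 | 13 |  7 |  1 |  9 |  3
19 | 19 | 17 | 13 | 11 |  9 |  7 |  3 |  1


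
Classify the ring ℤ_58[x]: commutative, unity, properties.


ℤ_58 has zero divisors (2·29 ≡ 0), and these lift to constant zero divisors in ℤ_58[x]; so not an integral domain
Commutative: Yes
Integral domain: No
Has unity: Yes

ℤ_58[x]: Commutative=Yes, Unity=Yes


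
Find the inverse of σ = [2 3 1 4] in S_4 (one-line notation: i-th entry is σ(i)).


To find σ⁻¹, swap domain and range:
σ(1) = 2 → σ⁻¹(2) = 1
σ(2) = 3 → σ⁻¹(3) = 2
σ(3) = 1 → σ⁻¹(1) = 3
σ(4) = 4 → σ⁻¹(4) = 4

σ⁻¹ = [3 1 2 4]


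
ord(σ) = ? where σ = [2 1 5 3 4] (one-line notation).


Cycle decomposition: (1 2) (3 5 4)
Cycle lengths: 2, 3
Order = lcm(2, 3) = 6

ord(σ) = 6


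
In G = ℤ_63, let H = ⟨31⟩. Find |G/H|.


|⟨31⟩| = n / gcd(31, 63) = 63 / 1 = 63
H is normal (ℤ_63 is abelian).
|G/H| = |G| / |H| = 63 / 63 = 1

|G/H| = 1


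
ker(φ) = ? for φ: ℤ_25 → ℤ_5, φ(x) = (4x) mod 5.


Kernel = preimage of identity
ker(φ) = {x ∈ ℤ_25 : 4x ≡ 0 (mod 5)}. Since 5 | 25, φ is well-defined. The kernel is the cyclic subgroup ⟨5⟩ of ℤ_25 (order 5), i.e. {0, 5, 10, 15, 20}

ker(φ) = {0, 5, 10, 15, 20}


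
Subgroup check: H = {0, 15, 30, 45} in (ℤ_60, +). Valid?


Subgroup test for H = {0, 15, 30, 45} in (ℤ_60, +):
(1) 0 ∈ H? Yes
(2) Closure: for all a,b ∈ H, (a+b) mod 60 ∈ H? Yes
(3) Inverses: for all a ∈ H, -a mod 60 ∈ H? Yes

Yes, H is a subgroup of ℤ_60


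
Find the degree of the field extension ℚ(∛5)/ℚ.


∛5 has minimal polynomial x³ - 5 (irreducible over ℚ since 5 is not a perfect cube)

[ℚ(∛5)/ℚ] = 3


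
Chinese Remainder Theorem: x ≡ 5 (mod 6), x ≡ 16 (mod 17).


m₁ = 6, m₂ = 17, gcd = 1, so CRT applies. M = m₁·m₂ = 102
Let M₁ = M/m₁ = 17, M₂ = M/m₂ = 6
Find y₁ ≡ M₁⁻¹ (mod m₁): 17⁻¹ ≡ 5 (mod 6)
Find y₂ ≡ M₂⁻¹ (mod m₂): 6⁻¹ ≡ 3 (mod 17)
x = a₁·M₁·y₁ + a₂·M₂·y₂ = 5·17·5 + 16·6·3 = 713
Reduce mod 102: x ≡ 101
Check: 101 mod 6 = 5 ✓, 101 mod 17 = 16 ✓

x ≡ 101 (mod 102)


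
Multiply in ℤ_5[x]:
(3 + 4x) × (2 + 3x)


Expand and collect like terms; reduce coefficients mod 5:
x^0: 3·2 = 6 ≡ 1 (mod 5)
x^1: 3·3 + 4·2 = 17 ≡ 2 (mod 5)
x^2: 4·3 = 12 ≡ 2 (mod 5)
Result: 1 + 2x + 2x^2

f · g = 1 + 2x + 2x^2


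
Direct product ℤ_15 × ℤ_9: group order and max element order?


|ℤ_15 × ℤ_9| = 15 × 9 = 135
Max element order = lcm(15,9) = 45
Cyclic? No (gcd=3)

|ℤ_15×ℤ_9| = 135, max element order = 45


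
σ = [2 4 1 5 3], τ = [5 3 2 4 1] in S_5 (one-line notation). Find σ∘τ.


σ∘τ: apply τ first, then σ
1 →τ 5 →σ 3
2 →τ 3 →σ 1
3 →τ 2 →σ 4
4 →τ 4 →σ 5
5 →τ 1 →σ 2

σ∘τ = [3 1 4 5 2]


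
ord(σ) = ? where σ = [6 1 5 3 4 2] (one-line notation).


Cycle decomposition: (1 6 2) (3 5 4)
Cycle lengths: 3, 3
Order = lcm(3, 3) = 3

ord(σ) = 3


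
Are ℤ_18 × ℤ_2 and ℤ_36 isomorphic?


Comparing ℤ_18 × ℤ_2 and ℤ_36:
gcd(18,2) = 2 ≠ 1. Max element order in ℤ_18×ℤ_2 is lcm(18,2) = 18 < 36, so it has no element of order 36

No, ℤ_18 × ℤ_2 ≇ ℤ_36


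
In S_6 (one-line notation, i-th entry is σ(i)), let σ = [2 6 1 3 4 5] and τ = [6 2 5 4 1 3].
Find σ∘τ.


σ∘τ: apply τ first, then σ
1 →τ 6 →σ 5
2 →τ 2 →σ 6
3 →τ 5 →σ 4
4 →τ 4 →σ 3
5 →τ 1 →σ 2
6 →τ 3 →σ 1

σ∘τ = [5 6 4 3 2 1]


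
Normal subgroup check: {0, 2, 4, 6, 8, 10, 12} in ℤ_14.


H = {0, 2, 4, 6, 8, 10, 12} in ℤ_14
ℤ_14 is abelian; every subgroup of an abelian group is normal

Yes, normal subgroup


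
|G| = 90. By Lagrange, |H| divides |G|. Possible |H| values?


Lagrange's theorem: |H| divides |G|
|G| = 90
Divisors of 90: 1, 2, 3, 5, 6, 9, 10, 15, 18, 30, 45, 90

Possible subgroup orders: {1, 2, 3, 5, 6, 9, 10, 15, 18, 30, 45, 90}


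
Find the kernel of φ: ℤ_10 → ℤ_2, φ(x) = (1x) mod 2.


Kernel = preimage of identity
ker(φ) = {x ∈ ℤ_10 : 1x ≡ 0 (mod 2)}. Since 2 | 10, φ is well-defined. The kernel is the cyclic subgroup ⟨2⟩ of ℤ_10 (order 5), i.e. {0, 2, 4, 6, 8}

ker(φ) = {0, 2, 4, 6, 8}


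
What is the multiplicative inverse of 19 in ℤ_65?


Use the extended Euclidean algorithm to write 1 = 19·s + 65·t; then s mod 65 is the inverse.
Euclidean algorithm:
  19 = 0·65 + 19
  65 = 3·19 + 8
  19 = 2·8 + 3
  8 = 2·3 + 2
  3 = 1·2 + 1
  2 = 2·1 + 0
gcd(19,65) = 1
Back-substitution gives: 19·(24) + 65·(-7) = 1
So 19⁻¹ ≡ 24 ≡ 24 (mod 65)
Check: 19 × 24 = 456 ≡ 1 (mod 65) ✓

19⁻¹ ≡ 24 (mod 65)


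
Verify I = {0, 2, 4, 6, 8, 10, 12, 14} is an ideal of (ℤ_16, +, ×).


Check ideal conditions for I = {0, 2, 4, 6, 8, 10, 12, 14} in ℤ_16:
(1) I is an additive subgroup? Yes
(2) For r ∈ ℤ_16 and a ∈ I: r·a ∈ I? Yes

Yes, I is an ideal of ℤ_16


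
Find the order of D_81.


|D_n| = 2n (n rotations and n reflections)
|D_81| = 2×81 = 162

|D_81| = 162


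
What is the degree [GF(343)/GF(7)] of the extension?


GF(343) = GF(7^3), so the extension degree is 3

[GF(343)/GF(7)] = 3


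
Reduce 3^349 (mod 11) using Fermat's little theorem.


Fermat's little theorem: if p is prime and gcd(a,p)=1, then a^(p-1) ≡ 1 (mod p)
p = 11 is prime, gcd(3,11) = 1
Reduce exponent: 349 mod 10 = 9
So 3^349 ≡ 3^9 (mod 11)
3^9 mod 11 = 4

3^349 ≡ 4 (mod 11)


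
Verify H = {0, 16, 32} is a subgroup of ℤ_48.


Subgroup test for H = {0, 16, 32} in (ℤ_48, +):
(1) 0 ∈ H? Yes
(2) Closure: for all a,b ∈ H, (a+b) mod 48 ∈ H? Yes
(3) Inverses: for all a ∈ H, -a mod 48 ∈ H? Yes

Yes, H is a subgroup of ℤ_48


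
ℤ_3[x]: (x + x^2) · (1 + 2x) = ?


Expand and collect like terms; reduce coefficients mod 3:
x^0: 0·1 = 0 ≡ 0 (mod 3)
x^1: 0·2 + 1·1 = 1 ≡ 1 (mod 3)
x^2: 1·2 + 1·1 = 3 ≡ 0 (mod 3)
x^3: 1·2 = 2 ≡ 2 (mod 3)
Result: x + 2x^3

f · g = x + 2x^3


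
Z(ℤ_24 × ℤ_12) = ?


Z(G) = {g ∈ G | gx = xg for all x ∈ G}
Direct product of abelian groups is abelian, so Z(G) = G

Z(ℤ_24 × ℤ_12) = ℤ_24 × ℤ_12


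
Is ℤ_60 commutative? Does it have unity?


ℤ_60 is a commutative ring with unity 1; 60 = 2×30 is composite, so 2·30 ≡ 0 gives zero divisors (not an integral domain)
Commutative: Yes
Integral domain: No
Has unity: Yes

ℤ_60: Commutative=Yes, Unity=Yes


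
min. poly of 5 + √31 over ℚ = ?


Let α = 5 + √31. Then α - 5 = √31, so (α - 5)² = 31, giving α² - 10α - 6 = 0. Degree 2 and α ∉ ℚ, so this is the minimal polynomial.

Minimal polynomial: x² - 10x - 6


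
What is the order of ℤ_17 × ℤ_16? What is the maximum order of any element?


|ℤ_17 × ℤ_16| = 17 × 16 = 272
Max element order = lcm(17,16) = 272
Cyclic? Yes (gcd=1)

|ℤ_17×ℤ_16| = 272, max element order = 272


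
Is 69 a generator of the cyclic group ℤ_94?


g generates ℤ_n iff gcd(g, n) = 1
gcd(69, 94) = 1
Since gcd = 1, 69 is a generator.

Yes, 69 generates ℤ_94


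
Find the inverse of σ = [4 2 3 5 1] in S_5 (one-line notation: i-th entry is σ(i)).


To find σ⁻¹, swap domain and range:
σ(1) = 4 → σ⁻¹(4) = 1
σ(2) = 2 → σ⁻¹(2) = 2
σ(3) = 3 → σ⁻¹(3) = 3
σ(4) = 5 → σ⁻¹(5) = 4
σ(5) = 1 → σ⁻¹(1) = 5

σ⁻¹ = [5 2 3 1 4]


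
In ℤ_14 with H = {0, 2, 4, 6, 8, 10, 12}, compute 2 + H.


2 + H = {2 + h (mod 14) : h ∈ H}
2+0=2, 2+2=4, 2+4=6, 2+6=8, 2+8=10, 2+10=12, 2+12=0
2 + H = {0, 2, 4, 6, 8, 10, 12} = 0 + H

2 + H = {0, 2, 4, 6, 8, 10, 12}


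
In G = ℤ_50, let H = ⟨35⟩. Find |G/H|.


|⟨35⟩| = n / gcd(35, 50) = 50 / 5 = 10
H is normal (ℤ_50 is abelian).
|G/H| = |G| / |H| = 50 / 10 = 5

|G/H| = 5


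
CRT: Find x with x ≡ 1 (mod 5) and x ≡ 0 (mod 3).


m₁ = 5, m₂ = 3, gcd = 1, so CRT applies. M = m₁·m₂ = 15
Let M₁ = M/m₁ = 3, M₂ = M/m₂ = 5
Find y₁ ≡ M₁⁻¹ (mod m₁): 3⁻¹ ≡ 2 (mod 5)
Find y₂ ≡ M₂⁻¹ (mod m₂): 5⁻¹ ≡ 2 (mod 3)
x = a₁·M₁·y₁ + a₂·M₂·y₂ = 1·3·2 + 0·5·2 = 6
Reduce mod 15: x ≡ 6
Check: 6 mod 5 = 1 ✓, 6 mod 3 = 0 ✓

x ≡ 6 (mod 15)


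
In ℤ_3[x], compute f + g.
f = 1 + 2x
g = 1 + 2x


Add coefficients mod 3:
x^0: 1 + 1 = 2 (mod 3)
x^1: 2 + 2 = 1 (mod 3)
Result: 2 + x

f + g = 2 + x


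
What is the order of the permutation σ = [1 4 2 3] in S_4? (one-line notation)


Cycle decomposition: (2 4 3)
Cycle lengths: 3
Order = lcm(3) = 3

ord(σ) = 3


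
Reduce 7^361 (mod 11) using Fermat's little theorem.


Fermat's little theorem: if p is prime and gcd(a,p)=1, then a^(p-1) ≡ 1 (mod p)
p = 11 is prime, gcd(7,11) = 1
Reduce exponent: 361 mod 10 = 1
So 7^361 ≡ 7^1 (mod 11)
7^1 mod 11 = 7

7^361 ≡ 7 (mod 11)


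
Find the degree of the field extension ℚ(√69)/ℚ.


√69 has minimal polynomial x² - 69 (irreducible over ℚ since 69 is squarefree)

[ℚ(√69)/ℚ] = 2


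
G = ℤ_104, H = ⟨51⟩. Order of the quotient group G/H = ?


|⟨51⟩| = n / gcd(51, 104) = 104 / 1 = 104
H is normal (ℤ_104 is abelian).
|G/H| = |G| / |H| = 104 / 104 = 1

|G/H| = 1


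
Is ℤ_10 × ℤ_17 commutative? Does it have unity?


Direct product ring; commutative with unity (1,1); but (1,0)·(0,1) = (0,0) gives zero divisors, so not an integral domain
Commutative: Yes
Integral domain: No
Has unity: Yes

ℤ_10 × ℤ_17: Commutative=Yes, Unity=Yes


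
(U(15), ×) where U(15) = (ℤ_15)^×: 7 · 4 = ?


Operation: multiplication mod 15
7 · 4 = (a × b) mod 15 with a = 7, b = 4

7 · 4 = 13


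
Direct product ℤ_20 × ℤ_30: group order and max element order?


|ℤ_20 × ℤ_30| = 20 × 30 = 600
Max element order = lcm(20,30) = 60
Cyclic? No (gcd=10)

|ℤ_20×ℤ_30| = 600, max element order = 60


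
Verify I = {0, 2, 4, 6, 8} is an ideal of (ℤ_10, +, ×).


Check ideal conditions for I = {0, 2, 4, 6, 8} in ℤ_10:
(1) I is an additive subgroup? Yes
(2) For r ∈ ℤ_10 and a ∈ I: r·a ∈ I? Yes

Yes, I is an ideal of ℤ_10


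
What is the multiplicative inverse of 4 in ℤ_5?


Use the extended Euclidean algorithm to write 1 = 4·s + 5·t; then s mod 5 is the inverse.
Euclidean algorithm:
  4 = 0·5 + 4
  5 = 1·4 + 1
  4 = 4·1 + 0
gcd(4,5) = 1
Back-substitution gives: 4·(-1) + 5·(1) = 1
So 4⁻¹ ≡ -1 ≡ 4 (mod 5)
Check: 4 × 4 = 16 ≡ 1 (mod 5) ✓

4⁻¹ ≡ 4 (mod 5)


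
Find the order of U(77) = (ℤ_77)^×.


U(n) is the group of units mod n; |U(n)| = φ(n)
|U(77)| = φ(77) = 60

|U(77) = (ℤ_77)^×| = 60


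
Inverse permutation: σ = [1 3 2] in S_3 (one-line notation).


To find σ⁻¹, swap domain and range:
σ(1) = 1 → σ⁻¹(1) = 1
σ(2) = 3 → σ⁻¹(3) = 2
σ(3) = 2 → σ⁻¹(2) = 3

σ⁻¹ = [1 3 2]


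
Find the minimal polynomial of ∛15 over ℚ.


∛15 satisfies x³ - 15 = 0, irreducible over ℚ (no rational root; 15 is not a perfect cube)

Minimal polynomial: x³ - 15


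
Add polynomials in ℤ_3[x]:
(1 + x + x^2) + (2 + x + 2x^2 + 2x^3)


Add coefficients mod 3:
x^0: 1 + 2 = 0 (mod 3)
x^1: 1 + 1 = 2 (mod 3)
x^2: 1 + 2 = 0 (mod 3)
x^3: 0 + 2 = 2 (mod 3)
Result: 2x + 2x^3

f + g = 2x + 2x^3


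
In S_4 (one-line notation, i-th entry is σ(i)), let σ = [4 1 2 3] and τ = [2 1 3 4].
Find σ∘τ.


σ∘τ: apply τ first, then σ
1 →τ 2 →σ 1
2 →τ 1 →σ 4
3 →τ 3 →σ 2
4 →τ 4 →σ 3

σ∘τ = [1 4 2 3]


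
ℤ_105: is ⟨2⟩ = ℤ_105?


g generates ℤ_n iff gcd(g, n) = 1
gcd(2, 105) = 1
Since gcd = 1, 2 is a generator.

Yes, 2 generates ℤ_105


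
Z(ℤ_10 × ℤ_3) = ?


Z(G) = {g ∈ G | gx = xg for all x ∈ G}
Direct product of abelian groups is abelian, so Z(G) = G

Z(ℤ_10 × ℤ_3) = ℤ_10 × ℤ_3


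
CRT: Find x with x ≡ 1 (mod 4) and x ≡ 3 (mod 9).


m₁ = 4, m₂ = 9, gcd = 1, so CRT applies. M = m₁·m₂ = 36
Let M₁ = M/m₁ = 9, M₂ = M/m₂ = 4
Find y₁ ≡ M₁⁻¹ (mod m₁): 9⁻¹ ≡ 1 (mod 4)
Find y₂ ≡ M₂⁻¹ (mod m₂): 4⁻¹ ≡ 7 (mod 9)
x = a₁·M₁·y₁ + a₂·M₂·y₂ = 1·9·1 + 3·4·7 = 93
Reduce mod 36: x ≡ 21
Check: 21 mod 4 = 1 ✓, 21 mod 9 = 3 ✓

x ≡ 21 (mod 36)


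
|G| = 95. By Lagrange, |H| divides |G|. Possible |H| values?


Lagrange's theorem: |H| divides |G|
|G| = 95
Divisors of 95: 1, 5, 19, 95

Possible subgroup orders: {1, 5, 19, 95}


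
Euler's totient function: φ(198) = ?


Factor n: 198 = 2 × 3^2 × 11
φ(n) = n · ∏(1 - 1/p) over distinct primes p | n
φ(198) = 198 · (1 - 1/2) · (1 - 1/3) · (1 - 1/11) = 60

φ(198) = 60


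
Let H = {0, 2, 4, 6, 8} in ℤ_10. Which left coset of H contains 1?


1 + H = {1 + h (mod 10) : h ∈ H}
1+0=1, 1+2=3, 1+4=5, 1+6=7, 1+8=9

1 + H = {1, 3, 5, 7, 9}


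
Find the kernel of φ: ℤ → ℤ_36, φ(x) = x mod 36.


Kernel = preimage of identity
ker(φ) = {x ∈ ℤ : x ≡ 0 (mod 36)} = 36ℤ = {0, ±36, ±72, ...}

ker(φ) = 36ℤ


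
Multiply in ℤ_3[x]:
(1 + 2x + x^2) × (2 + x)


Expand and collect like terms; reduce coefficients mod 3:
x^0: 1·2 = 2 ≡ 2 (mod 3)
x^1: 1·1 + 2·2 = 5 ≡ 2 (mod 3)
x^2: 2·1 + 1·2 = 4 ≡ 1 (mod 3)
x^3: 1·1 = 1 ≡ 1 (mod 3)
Result: 2 + 2x + x^2 + x^3

f · g = 2 + 2x + x^2 + x^3


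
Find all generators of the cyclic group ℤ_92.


g generates ℤ_n iff gcd(g,n) = 1
Prime factors of 92: 2, 23
Generators are g ∈ {1,...,91} not divisible by any of these primes.
Generators: {1, 3, 5, 7, 9, 11, 13, 15, 17, 19, 21, 25, 27, 29, 31, 33, 35, 37, 39, 41, 43, 45, 47, 49, 51, 53, 55, 57, 59, 61, 63, 65, 67, 71, 73, 75, 77, 79, 81, 83, 85, 87, 89, 91}
Number of generators = φ(92) = 44

Generators of ℤ_92 = {1, 3, 5, 7, 9, 11, 13, 15, 17, 19, 21, 25, 27, 29, 31, 33, 35, 37, 39, 41, 43, 45, 47, 49, 51, 53, 55, 57, 59, 61, 63, 65, 67, 71, 73, 75, 77, 79, 81, 83, 85, 87, 89, 91}


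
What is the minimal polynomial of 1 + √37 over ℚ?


Let α = 1 + √37. Then α - 1 = √37, so (α - 1)² = 37, giving α² - 2α - 36 = 0. Degree 2 and α ∉ ℚ, so this is the minimal polynomial.

Minimal polynomial: x² - 2x - 36


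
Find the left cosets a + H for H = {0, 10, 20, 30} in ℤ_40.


H = {0, 10, 20, 30}, |H| = 4
Number of cosets = |G|/|H| = 40/4 = 10
0 + H = {0, 10, 20, 30}
1 + H = {1, 11, 21, 31}
2 + H = {2, 12, 22, 32}
3 + H = {3, 13, 23, 33}
4 + H = {4, 14, 24, 34}
5 + H = {5, 15, 25, 35}
6 + H = {6, 16, 26, 36}
7 + H = {7, 17, 27, 37}
8 + H = {8, 18, 28, 38}
9 + H = {9, 19, 29, 39}

Cosets: 0+H={0,10,20,30}; 1+H={1,11,21,31}; 2+H={2,12,22,32}; 3+H={3,13,23,33}; 4+H={4,14,24,34}; 5+H={5,15,25,35}; 6+H={6,16,26,36}; 7+H={7,17,27,37}; 8+H={8,18,28,38}; 9+H={9,19,29,39}


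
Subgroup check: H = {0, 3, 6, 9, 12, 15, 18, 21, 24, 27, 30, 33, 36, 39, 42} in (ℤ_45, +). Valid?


Subgroup test for H = {0, 3, 6, 9, 12, 15, 18, 21, 24, 27, 30, 33, 36, 39, 42} in (ℤ_45, +):
(1) 0 ∈ H? Yes
(2) Closure: for all a,b ∈ H, (a+b) mod 45 ∈ H? Yes
(3) Inverses: for all a ∈ H, -a mod 45 ∈ H? Yes

Yes, H is a subgroup of ℤ_45


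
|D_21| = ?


|D_n| = 2n (n rotations and n reflections)
|D_21| = 2×21 = 42

|D_21| = 42


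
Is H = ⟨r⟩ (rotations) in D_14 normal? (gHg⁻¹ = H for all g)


H = ⟨r⟩ (rotations) in D_14
The rotation subgroup ⟨r⟩ has index 2 in D_14, so it is normal

Yes, normal subgroup


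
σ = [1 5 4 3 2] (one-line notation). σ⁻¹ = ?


To find σ⁻¹, swap domain and range:
σ(1) = 1 → σ⁻¹(1) = 1
σ(2) = 5 → σ⁻¹(5) = 2
σ(3) = 4 → σ⁻¹(4) = 3
σ(4) = 3 → σ⁻¹(3) = 4
σ(5) = 2 → σ⁻¹(2) = 5

σ⁻¹ = [1 5 4 3 2]


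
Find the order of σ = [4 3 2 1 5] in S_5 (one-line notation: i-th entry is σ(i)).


Cycle decomposition: (1 4) (2 3)
Cycle lengths: 2, 2
Order = lcm(2, 2) = 2

ord(σ) = 2


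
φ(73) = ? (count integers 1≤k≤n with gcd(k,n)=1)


Factor n: 73 = 73
φ(n) = n · ∏(1 - 1/p) over distinct primes p | n
φ(73) = 73 · (1 - 1/73) = 72

φ(73) = 72


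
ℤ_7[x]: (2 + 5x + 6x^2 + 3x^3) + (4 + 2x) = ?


Add coefficients mod 7:
x^0: 2 + 4 = 6 (mod 7)
x^1: 5 + 2 = 0 (mod 7)
x^2: 6 + 0 = 6 (mod 7)
x^3: 3 + 0 = 3 (mod 7)
Result: 6 + 6x^2 + 3x^3

f + g = 6 + 6x^2 + 3x^3


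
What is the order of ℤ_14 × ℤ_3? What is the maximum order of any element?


|ℤ_14 × ℤ_3| = 14 × 3 = 42
Max element order = lcm(14,3) = 42
Cyclic? Yes (gcd=1)

|ℤ_14×ℤ_3| = 42, max element order = 42


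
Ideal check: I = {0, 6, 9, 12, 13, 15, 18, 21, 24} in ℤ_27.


Check ideal conditions for I = {0, 6, 9, 12, 13, 15, 18, 21, 24} in ℤ_27:
(1) I is an additive subgroup? No
(2) For r ∈ ℤ_27 and a ∈ I: r·a ∈ I? No  [counterexample: r=2, a=13, r·a mod 27 = 26 ∉ I]

No, I is not an ideal of ℤ_27


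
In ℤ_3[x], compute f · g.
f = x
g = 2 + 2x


Expand and collect like terms; reduce coefficients mod 3:
x^0: 0·2 = 0 ≡ 0 (mod 3)
x^1: 0·2 + 1·2 = 2 ≡ 2 (mod 3)
x^2: 1·2 = 2 ≡ 2 (mod 3)
Result: 2x + 2x^2

f · g = 2x + 2x^2


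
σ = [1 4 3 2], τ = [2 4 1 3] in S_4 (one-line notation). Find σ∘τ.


σ∘τ: apply τ first, then σ
1 →τ 2 →σ 4
2 →τ 4 →σ 2
3 →τ 1 →σ 1
4 →τ 3 →σ 3

σ∘τ = [4 2 1 3]


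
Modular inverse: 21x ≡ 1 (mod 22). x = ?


Use the extended Euclidean algorithm to write 1 = 21·s + 22·t; then s mod 22 is the inverse.
Euclidean algorithm:
  21 = 0·22 + 21
  22 = 1·21 + 1
  21 = 21·1 + 0
gcd(21,22) = 1
Back-substitution gives: 21·(-1) + 22·(1) = 1
So 21⁻¹ ≡ -1 ≡ 21 (mod 22)
Check: 21 × 21 = 441 ≡ 1 (mod 22) ✓

21⁻¹ ≡ 21 (mod 22)
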